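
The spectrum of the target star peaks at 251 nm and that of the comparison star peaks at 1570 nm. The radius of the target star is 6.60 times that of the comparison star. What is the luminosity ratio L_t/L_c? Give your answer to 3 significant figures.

Wien's law gives T ∝ 1/λ_max, so T_t/T_c = λ_c/λ_t = 1570/251 = 6.255.
Then L ∝ R²T⁴ gives L_t/L_c = (6.60)² × (6.255)⁴ = 43.56 × 1531 = 6.668×10^4.

6.67×10^4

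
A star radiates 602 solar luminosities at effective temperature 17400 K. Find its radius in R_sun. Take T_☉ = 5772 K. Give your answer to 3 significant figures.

R/R_☉ = √(L/L_☉) / (T/T_☉)² = √(602) / (3.015)²
       = 24.54 / 9.088 = 2.700.

2.70 R_sun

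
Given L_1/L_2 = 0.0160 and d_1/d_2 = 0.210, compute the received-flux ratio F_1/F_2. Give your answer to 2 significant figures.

F = L/(4πd²), so F_1/F_2 = (L_1/L_2) / (d_1/d_2)²
= 0.0160 / (0.210)² = 0.0160 / 0.04410 = 0.3628.

0.36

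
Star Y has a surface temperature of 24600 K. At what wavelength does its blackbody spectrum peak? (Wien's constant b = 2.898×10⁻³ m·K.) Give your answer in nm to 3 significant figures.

118 nm

λ_max = b/T = 2.898×10⁻³ / 24600 = 1.18×10^-7 m = 117.8 nm.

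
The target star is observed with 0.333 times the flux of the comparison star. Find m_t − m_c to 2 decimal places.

1.19

m_t − m_c = −2.5 log₁₀(F_t/F_c) = −2.5 log₁₀(0.333) = −2.5 × (-0.478) = 1.194.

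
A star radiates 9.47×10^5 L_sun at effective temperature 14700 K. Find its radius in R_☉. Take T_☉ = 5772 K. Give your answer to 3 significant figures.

R/R_☉ = √(L/L_☉) / (T/T_☉)² = √(9.47×10^5) / (2.547)²
       = 973.1 / 6.486 = 150.0.

150 R_☉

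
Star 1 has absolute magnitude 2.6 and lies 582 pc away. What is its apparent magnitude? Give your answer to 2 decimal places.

11.42

m = M + 5 log₁₀(d/10 pc) = 2.6 + 5 log₁₀(582/10)
  = 2.6 + 5 × 1.765 = 2.6 + 8.82 = 11.42.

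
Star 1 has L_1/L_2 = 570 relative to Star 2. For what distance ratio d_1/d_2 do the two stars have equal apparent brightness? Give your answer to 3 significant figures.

Equal flux requires L_1/d_1² = L_2/d_2², so d_1/d_2 = √(L_1/L_2)
= √(570) = 23.87.

23.9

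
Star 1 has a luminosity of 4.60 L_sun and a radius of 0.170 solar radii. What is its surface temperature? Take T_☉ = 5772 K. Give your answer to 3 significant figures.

T/T_☉ = (L/L_☉)^(1/4) / (R/R_☉)^(1/2)
T = 5772 × (4.60)^(1/4) / √(0.170) = 5772 × 1.465 / 0.4123 = 2.050×10^4 K.

2.05×10^4 K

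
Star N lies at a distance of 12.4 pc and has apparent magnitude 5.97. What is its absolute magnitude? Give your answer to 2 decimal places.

5.50

M = m − 5 log₁₀(d/10 pc) = 5.97 − 5 log₁₀(12.4/10)
  = 5.97 − 5 × 0.093 = 5.97 − 0.47 = 5.50.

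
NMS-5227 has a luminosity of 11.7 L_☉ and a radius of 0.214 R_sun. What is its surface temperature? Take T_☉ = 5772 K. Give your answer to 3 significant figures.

T/T_☉ = (L/L_☉)^(1/4) / (R/R_☉)^(1/2)
T = 5772 × (11.7)^(1/4) / √(0.214) = 5772 × 1.849 / 0.4626 = 2.308×10^4 K.

2.31×10^4 K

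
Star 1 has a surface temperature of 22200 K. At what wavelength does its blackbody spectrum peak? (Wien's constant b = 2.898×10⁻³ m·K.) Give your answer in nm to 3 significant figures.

131 nm

λ_max = b/T = 2.898×10⁻³ / 22200 = 1.31×10^-7 m = 130.5 nm.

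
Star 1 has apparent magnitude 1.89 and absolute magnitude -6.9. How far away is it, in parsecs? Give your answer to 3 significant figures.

573 pc

m − M = 5 log₁₀(d/10 pc)
1.89 − (-6.9) = 8.79 = 5 log₁₀(d/10)
d = 10 × 10^(8.79/5) = 10 × 10^1.758 = 572.8 pc.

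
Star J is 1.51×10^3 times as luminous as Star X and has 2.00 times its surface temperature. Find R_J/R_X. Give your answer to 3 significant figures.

L ∝ R²T⁴ gives R ∝ √L / T², so
R_J/R_X = √(1.51×10^3) / (2.00)² = 38.86 / 4.000 = 9.715.

9.71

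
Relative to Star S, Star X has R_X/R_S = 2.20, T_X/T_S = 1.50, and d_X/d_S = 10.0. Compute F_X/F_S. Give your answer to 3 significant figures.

L_X/L_S = (R_X/R_S)²(T_X/T_S)⁴ = (2.20)² × (1.50)⁴ = 24.50.
F_X/F_S = (L_X/L_S)/(d_X/d_S)² = 24.50 / (10.0)² = 0.2450.

0.245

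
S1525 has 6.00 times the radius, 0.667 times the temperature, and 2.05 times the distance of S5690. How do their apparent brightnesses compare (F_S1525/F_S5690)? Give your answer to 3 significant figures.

L_S1525/L_S5690 = (R_S1525/R_S5690)²(T_S1525/T_S5690)⁴ = (6.00)² × (0.667)⁴ = 7.125.
F_S1525/F_S5690 = (L_S1525/L_S5690)/(d_S1525/d_S5690)² = 7.125 / (2.05)² = 1.696.

1.70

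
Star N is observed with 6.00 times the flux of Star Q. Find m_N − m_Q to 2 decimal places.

m_N − m_Q = −2.5 log₁₀(F_N/F_Q) = −2.5 log₁₀(6.00) = −2.5 × (0.778) = -1.945.

-1.95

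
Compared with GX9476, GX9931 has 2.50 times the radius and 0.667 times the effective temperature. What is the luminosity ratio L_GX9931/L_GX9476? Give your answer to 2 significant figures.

1.2

From the Stefan–Boltzmann law, L ∝ R²T⁴, so
L_GX9931/L_GX9476 = (R_GX9931/R_GX9476)² (T_GX9931/T_GX9476)⁴ = (2.50)² × (0.667)⁴ = 6.250 × 0.1979 = 1.237.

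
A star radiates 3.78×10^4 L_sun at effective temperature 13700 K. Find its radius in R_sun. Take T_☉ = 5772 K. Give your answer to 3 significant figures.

34.5 R_sun

R/R_☉ = √(L/L_☉) / (T/T_☉)² = √(3.78×10^4) / (2.374)²
       = 194.4 / 5.634 = 34.51.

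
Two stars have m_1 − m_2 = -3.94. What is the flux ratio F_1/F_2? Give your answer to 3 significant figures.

F_1/F_2 = 10^(−(m_1 − m_2)/2.5) = 10^(3.94/2.5) = 10^1.576 = 37.67.

37.7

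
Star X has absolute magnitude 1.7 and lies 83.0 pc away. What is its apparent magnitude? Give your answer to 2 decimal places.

m = M + 5 log₁₀(d/10 pc) = 1.7 + 5 log₁₀(83.0/10)
  = 1.7 + 5 × 0.919 = 1.7 + 4.60 = 6.30.

6.30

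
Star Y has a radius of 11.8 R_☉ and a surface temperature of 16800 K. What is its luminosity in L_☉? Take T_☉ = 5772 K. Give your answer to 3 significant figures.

9.99×10^3 L_☉

L/L_☉ = (R/R_☉)² (T/T_☉)⁴ = (11.8)² × (16800/5772)⁴
       = 139.2 × (2.911)⁴ = 139.2 × 71.77 = 9993.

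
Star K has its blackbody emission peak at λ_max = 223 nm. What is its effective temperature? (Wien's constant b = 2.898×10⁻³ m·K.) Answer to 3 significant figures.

T = b/λ_max = 2.898×10⁻³ / (223×10⁻⁹) = 1.300×10^4 K.

1.30×10^4 K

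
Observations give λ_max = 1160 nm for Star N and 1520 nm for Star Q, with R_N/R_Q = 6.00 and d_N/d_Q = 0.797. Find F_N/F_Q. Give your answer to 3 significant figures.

Wien's law: T_N/T_Q = λ_Q/λ_N = 1520/1160 = 1.310.
L_N/L_Q = (R_N/R_Q)²(T_N/T_Q)⁴ = (6.00)²(1.310)⁴ = 106.1.
F_N/F_Q = (L_N/L_Q)/(d_N/d_Q)² = 106.1/(0.797)² = 167.1.

167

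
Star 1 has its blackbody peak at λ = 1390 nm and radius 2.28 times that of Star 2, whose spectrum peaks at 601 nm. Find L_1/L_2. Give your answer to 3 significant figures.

0.182

Wien's law gives T ∝ 1/λ_max, so T_1/T_2 = λ_2/λ_1 = 601/1390 = 0.4324.
Then L ∝ R²T⁴ gives L_1/L_2 = (2.28)² × (0.4324)⁴ = 5.198 × 0.03495 = 0.1817.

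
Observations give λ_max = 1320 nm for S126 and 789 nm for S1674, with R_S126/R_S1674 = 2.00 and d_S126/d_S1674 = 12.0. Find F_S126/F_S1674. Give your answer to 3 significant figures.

0.00355

Wien's law: T_S126/T_S1674 = λ_S1674/λ_S126 = 789/1320 = 0.5977.
L_S126/L_S1674 = (R_S126/R_S1674)²(T_S126/T_S1674)⁴ = (2.00)²(0.5977)⁴ = 0.5106.
F_S126/F_S1674 = (L_S126/L_S1674)/(d_S126/d_S1674)² = 0.5106/(12.0)² = 0.003546.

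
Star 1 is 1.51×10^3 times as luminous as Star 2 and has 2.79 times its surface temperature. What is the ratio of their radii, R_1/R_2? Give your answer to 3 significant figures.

L ∝ R²T⁴ gives R ∝ √L / T², so
R_1/R_2 = √(1.51×10^3) / (2.79)² = 38.86 / 7.784 = 4.992.

4.99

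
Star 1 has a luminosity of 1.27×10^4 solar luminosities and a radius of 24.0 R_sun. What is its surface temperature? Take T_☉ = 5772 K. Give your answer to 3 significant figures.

1.25×10^4 K

T/T_☉ = (L/L_☉)^(1/4) / (R/R_☉)^(1/2)
T = 5772 × (1.27×10^4)^(1/4) / √(24.0) = 5772 × 10.62 / 4.899 = 1.251×10^4 K.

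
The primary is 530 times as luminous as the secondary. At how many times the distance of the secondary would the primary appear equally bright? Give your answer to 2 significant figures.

Equal flux requires L_p/d_p² = L_s/d_s², so d_p/d_s = √(L_p/L_s)
= √(530) = 23.02.

23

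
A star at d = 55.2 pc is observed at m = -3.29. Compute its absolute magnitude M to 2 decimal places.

M = m − 5 log₁₀(d/10 pc) = -3.29 − 5 log₁₀(55.2/10)
  = -3.29 − 5 × 0.742 = -3.29 − 3.71 = -7.00.

-7.00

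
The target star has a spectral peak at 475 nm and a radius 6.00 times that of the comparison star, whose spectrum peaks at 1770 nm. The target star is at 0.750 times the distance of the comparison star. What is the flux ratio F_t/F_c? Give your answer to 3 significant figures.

Wien's law: T_t/T_c = λ_c/λ_t = 1770/475 = 3.726.
L_t/L_c = (R_t/R_c)²(T_t/T_c)⁴ = (6.00)²(3.726)⁴ = 6941.
F_t/F_c = (L_t/L_c)/(d_t/d_c)² = 6941/(0.750)² = 1.234×10^4.

1.23×10^4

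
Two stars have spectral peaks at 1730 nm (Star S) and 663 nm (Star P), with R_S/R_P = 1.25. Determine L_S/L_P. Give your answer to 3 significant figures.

Wien's law gives T ∝ 1/λ_max, so T_S/T_P = λ_P/λ_S = 663/1730 = 0.3832.
Then L ∝ R²T⁴ gives L_S/L_P = (1.25)² × (0.3832)⁴ = 1.562 × 0.02157 = 0.03370.

0.0337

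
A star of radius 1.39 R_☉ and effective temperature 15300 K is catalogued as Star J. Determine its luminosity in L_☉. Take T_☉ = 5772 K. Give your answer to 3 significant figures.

L/L_☉ = (R/R_☉)² (T/T_☉)⁴ = (1.39)² × (15300/5772)⁴
       = 1.932 × (2.651)⁴ = 1.932 × 49.37 = 95.39.

95.4 L_☉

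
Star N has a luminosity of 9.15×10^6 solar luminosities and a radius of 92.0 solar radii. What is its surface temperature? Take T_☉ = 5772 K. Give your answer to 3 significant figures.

T/T_☉ = (L/L_☉)^(1/4) / (R/R_☉)^(1/2)
T = 5772 × (9.15×10^6)^(1/4) / √(92.0) = 5772 × 55.00 / 9.592 = 3.310×10^4 K.

3.31×10^4 K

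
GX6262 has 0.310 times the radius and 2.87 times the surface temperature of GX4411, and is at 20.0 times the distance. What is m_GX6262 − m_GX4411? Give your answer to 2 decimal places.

4.47

L_GX6262/L_GX4411 = (0.310)²(2.87)⁴ = 6.520.
F_GX6262/F_GX4411 = (L_GX6262/L_GX4411)/(d_GX6262/d_GX4411)² = 6.520/400.0 = 0.01630.
m_GX6262 − m_GX4411 = −2.5 log₁₀(0.01630) = 4.47.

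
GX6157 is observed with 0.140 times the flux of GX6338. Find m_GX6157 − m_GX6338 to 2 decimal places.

2.13

m_GX6157 − m_GX6338 = −2.5 log₁₀(F_GX6157/F_GX6338) = −2.5 log₁₀(0.140) = −2.5 × (-0.854) = 2.135.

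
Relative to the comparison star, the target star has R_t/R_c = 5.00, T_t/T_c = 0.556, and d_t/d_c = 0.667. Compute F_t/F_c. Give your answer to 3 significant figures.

L_t/L_c = (R_t/R_c)²(T_t/T_c)⁴ = (5.00)² × (0.556)⁴ = 2.389.
F_t/F_c = (L_t/L_c)/(d_t/d_c)² = 2.389 / (0.667)² = 5.370.

5.37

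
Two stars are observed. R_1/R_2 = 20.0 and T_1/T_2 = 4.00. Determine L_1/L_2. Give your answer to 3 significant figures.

1.02×10^5

From the Stefan–Boltzmann law, L ∝ R²T⁴, so
L_1/L_2 = (R_1/R_2)² (T_1/T_2)⁴ = (20.0)² × (4.00)⁴ = 400.0 × 256.0 = 1.024×10^5.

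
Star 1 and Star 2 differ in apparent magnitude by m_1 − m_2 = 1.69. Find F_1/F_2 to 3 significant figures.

0.211

F_1/F_2 = 10^(−(m_1 − m_2)/2.5) = 10^(-1.69/2.5) = 10^-0.676 = 0.2109.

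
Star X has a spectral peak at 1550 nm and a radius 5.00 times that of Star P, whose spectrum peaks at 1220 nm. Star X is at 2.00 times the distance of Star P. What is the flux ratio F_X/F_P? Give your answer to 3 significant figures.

2.40

Wien's law: T_X/T_P = λ_P/λ_X = 1220/1550 = 0.7871.
L_X/L_P = (R_X/R_P)²(T_X/T_P)⁴ = (5.00)²(0.7871)⁴ = 9.595.
F_X/F_P = (L_X/L_P)/(d_X/d_P)² = 9.595/(2.00)² = 2.399.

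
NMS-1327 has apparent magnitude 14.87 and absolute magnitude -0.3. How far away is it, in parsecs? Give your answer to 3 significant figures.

m − M = 5 log₁₀(d/10 pc)
14.87 − (-0.3) = 15.17 = 5 log₁₀(d/10)
d = 10 × 10^(15.17/5) = 10 × 10^3.034 = 1.081×10^4 pc.

1.08×10^4 pc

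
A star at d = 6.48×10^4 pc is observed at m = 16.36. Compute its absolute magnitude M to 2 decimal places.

-2.70

M = m − 5 log₁₀(d/10 pc) = 16.36 − 5 log₁₀(6.48×10^4/10)
  = 16.36 − 5 × 3.812 = 16.36 − 19.06 = -2.70.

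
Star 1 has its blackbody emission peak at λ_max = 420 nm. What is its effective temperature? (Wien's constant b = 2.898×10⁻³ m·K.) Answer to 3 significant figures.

6.90×10^3 K

T = b/λ_max = 2.898×10⁻³ / (420×10⁻⁹) = 6900 K.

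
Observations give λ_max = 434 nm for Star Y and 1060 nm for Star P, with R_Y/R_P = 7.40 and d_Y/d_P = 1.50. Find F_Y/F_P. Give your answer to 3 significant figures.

Wien's law: T_Y/T_P = λ_P/λ_Y = 1060/434 = 2.442.
L_Y/L_P = (R_Y/R_P)²(T_Y/T_P)⁴ = (7.40)²(2.442)⁴ = 1949.
F_Y/F_P = (L_Y/L_P)/(d_Y/d_P)² = 1949/(1.50)² = 866.1.

866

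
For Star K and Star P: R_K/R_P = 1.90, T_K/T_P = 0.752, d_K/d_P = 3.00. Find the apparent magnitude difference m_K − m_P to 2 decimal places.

L_K/L_P = (1.90)²(0.752)⁴ = 1.154.
F_K/F_P = (L_K/L_P)/(d_K/d_P)² = 1.154/9.000 = 0.1283.
m_K − m_P = −2.5 log₁₀(0.1283) = 2.23.

2.23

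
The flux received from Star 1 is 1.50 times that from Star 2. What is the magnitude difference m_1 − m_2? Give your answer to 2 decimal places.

-0.44

m_1 − m_2 = −2.5 log₁₀(F_1/F_2) = −2.5 log₁₀(1.50) = −2.5 × (0.176) = -0.440.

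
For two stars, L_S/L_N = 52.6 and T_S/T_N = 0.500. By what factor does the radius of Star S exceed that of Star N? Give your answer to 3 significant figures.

29.0

L ∝ R²T⁴ gives R ∝ √L / T², so
R_S/R_N = √(52.6) / (0.500)² = 7.253 / 0.2500 = 29.01.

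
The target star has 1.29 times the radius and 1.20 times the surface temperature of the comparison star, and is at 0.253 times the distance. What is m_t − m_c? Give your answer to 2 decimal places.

-4.33

L_t/L_c = (1.29)²(1.20)⁴ = 3.451.
F_t/F_c = (L_t/L_c)/(d_t/d_c)² = 3.451/0.06401 = 53.91.
m_t − m_c = −2.5 log₁₀(53.91) = -4.33.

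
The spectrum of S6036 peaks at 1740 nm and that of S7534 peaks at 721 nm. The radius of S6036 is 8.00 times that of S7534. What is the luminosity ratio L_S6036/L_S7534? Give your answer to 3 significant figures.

Wien's law gives T ∝ 1/λ_max, so T_S6036/T_S7534 = λ_S7534/λ_S6036 = 721/1740 = 0.4144.
Then L ∝ R²T⁴ gives L_S6036/L_S7534 = (8.00)² × (0.4144)⁴ = 64.00 × 0.02948 = 1.887.

1.89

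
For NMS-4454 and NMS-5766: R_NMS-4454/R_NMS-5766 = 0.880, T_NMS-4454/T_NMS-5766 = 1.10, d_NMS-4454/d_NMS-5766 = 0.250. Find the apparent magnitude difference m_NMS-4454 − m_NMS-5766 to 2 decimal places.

-3.15

L_NMS-4454/L_NMS-5766 = (0.880)²(1.10)⁴ = 1.134.
F_NMS-4454/F_NMS-5766 = (L_NMS-4454/L_NMS-5766)/(d_NMS-4454/d_NMS-5766)² = 1.134/0.06250 = 18.14.
m_NMS-4454 − m_NMS-5766 = −2.5 log₁₀(18.14) = -3.15.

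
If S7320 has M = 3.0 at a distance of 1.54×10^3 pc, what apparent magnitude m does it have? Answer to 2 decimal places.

m = M + 5 log₁₀(d/10 pc) = 3.0 + 5 log₁₀(1.54×10^3/10)
  = 3.0 + 5 × 2.188 = 3.0 + 10.94 = 13.94.

13.94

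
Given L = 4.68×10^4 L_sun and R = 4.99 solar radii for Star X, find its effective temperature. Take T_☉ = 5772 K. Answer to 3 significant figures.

T/T_☉ = (L/L_☉)^(1/4) / (R/R_☉)^(1/2)
T = 5772 × (4.68×10^4)^(1/4) / √(4.99) = 5772 × 14.71 / 2.234 = 3.800×10^4 K.

3.80×10^4 K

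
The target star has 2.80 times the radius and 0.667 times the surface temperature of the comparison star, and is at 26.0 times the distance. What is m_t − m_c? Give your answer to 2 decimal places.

6.60

L_t/L_c = (2.80)²(0.667)⁴ = 1.552.
F_t/F_c = (L_t/L_c)/(d_t/d_c)² = 1.552/676.0 = 0.002295.
m_t − m_c = −2.5 log₁₀(0.002295) = 6.60.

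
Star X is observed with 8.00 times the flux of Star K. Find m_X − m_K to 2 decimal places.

m_X − m_K = −2.5 log₁₀(F_X/F_K) = −2.5 log₁₀(8.00) = −2.5 × (0.903) = -2.258.

-2.26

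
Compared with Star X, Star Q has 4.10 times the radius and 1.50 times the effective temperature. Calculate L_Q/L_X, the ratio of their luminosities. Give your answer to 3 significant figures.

85.1

From the Stefan–Boltzmann law, L ∝ R²T⁴, so
L_Q/L_X = (R_Q/R_X)² (T_Q/T_X)⁴ = (4.10)² × (1.50)⁴ = 16.81 × 5.062 = 85.10.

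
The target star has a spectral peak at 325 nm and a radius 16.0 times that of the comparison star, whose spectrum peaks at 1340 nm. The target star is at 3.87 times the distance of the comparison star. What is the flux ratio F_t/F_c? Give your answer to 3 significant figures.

4.94×10^3

Wien's law: T_t/T_c = λ_c/λ_t = 1340/325 = 4.123.
L_t/L_c = (R_t/R_c)²(T_t/T_c)⁴ = (16.0)²(4.123)⁴ = 7.398×10^4.
F_t/F_c = (L_t/L_c)/(d_t/d_c)² = 7.398×10^4/(3.87)² = 4940.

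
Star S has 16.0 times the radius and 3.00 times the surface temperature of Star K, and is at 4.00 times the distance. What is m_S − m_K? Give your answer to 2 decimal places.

L_S/L_K = (16.0)²(3.00)⁴ = 2.074×10^4.
F_S/F_K = (L_S/L_K)/(d_S/d_K)² = 2.074×10^4/16.00 = 1296.
m_S − m_K = −2.5 log₁₀(1296) = -7.78.

-7.78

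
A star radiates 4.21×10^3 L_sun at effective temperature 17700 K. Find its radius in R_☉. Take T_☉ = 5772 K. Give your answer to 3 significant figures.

6.90 R_☉

R/R_☉ = √(L/L_☉) / (T/T_☉)² = √(4.21×10^3) / (3.067)²
       = 64.88 / 9.404 = 6.900.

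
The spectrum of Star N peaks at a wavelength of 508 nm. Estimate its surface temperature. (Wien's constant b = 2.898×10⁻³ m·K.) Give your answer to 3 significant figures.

T = b/λ_max = 2.898×10⁻³ / (508×10⁻⁹) = 5705 K.

5.70×10^3 K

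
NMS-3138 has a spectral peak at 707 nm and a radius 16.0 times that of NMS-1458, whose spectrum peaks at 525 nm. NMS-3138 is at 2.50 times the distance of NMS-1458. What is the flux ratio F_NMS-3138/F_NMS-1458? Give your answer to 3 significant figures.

12.5

Wien's law: T_NMS-3138/T_NMS-1458 = λ_NMS-1458/λ_NMS-3138 = 525/707 = 0.7426.
L_NMS-3138/L_NMS-1458 = (R_NMS-3138/R_NMS-1458)²(T_NMS-3138/T_NMS-1458)⁴ = (16.0)²(0.7426)⁴ = 77.84.
F_NMS-3138/F_NMS-1458 = (L_NMS-3138/L_NMS-1458)/(d_NMS-3138/d_NMS-1458)² = 77.84/(2.50)² = 12.45.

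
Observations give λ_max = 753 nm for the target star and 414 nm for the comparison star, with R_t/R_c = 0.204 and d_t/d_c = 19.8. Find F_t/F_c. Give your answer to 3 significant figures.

Wien's law: T_t/T_c = λ_c/λ_t = 414/753 = 0.5498.
L_t/L_c = (R_t/R_c)²(T_t/T_c)⁴ = (0.204)²(0.5498)⁴ = 0.003803.
F_t/F_c = (L_t/L_c)/(d_t/d_c)² = 0.003803/(19.8)² = 9.700×10^-6.

9.70×10^-6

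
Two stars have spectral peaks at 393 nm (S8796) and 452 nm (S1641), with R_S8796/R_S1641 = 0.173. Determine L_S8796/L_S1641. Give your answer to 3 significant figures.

0.0524

Wien's law gives T ∝ 1/λ_max, so T_S8796/T_S1641 = λ_S1641/λ_S8796 = 452/393 = 1.150.
Then L ∝ R²T⁴ gives L_S8796/L_S1641 = (0.173)² × (1.150)⁴ = 0.02993 × 1.750 = 0.05237.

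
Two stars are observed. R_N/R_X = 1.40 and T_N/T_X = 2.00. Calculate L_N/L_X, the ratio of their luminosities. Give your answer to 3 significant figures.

From the Stefan–Boltzmann law, L ∝ R²T⁴, so
L_N/L_X = (R_N/R_X)² (T_N/T_X)⁴ = (1.40)² × (2.00)⁴ = 1.960 × 16.00 = 31.36.

31.4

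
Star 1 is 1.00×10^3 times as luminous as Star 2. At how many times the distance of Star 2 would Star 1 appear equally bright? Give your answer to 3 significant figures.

Equal flux requires L_1/d_1² = L_2/d_2², so d_1/d_2 = √(L_1/L_2)
= √(1.00×10^3) = 31.62.

31.6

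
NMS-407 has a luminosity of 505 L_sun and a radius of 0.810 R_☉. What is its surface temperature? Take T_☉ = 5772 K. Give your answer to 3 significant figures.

T/T_☉ = (L/L_☉)^(1/4) / (R/R_☉)^(1/2)
T = 5772 × (505)^(1/4) / √(0.810) = 5772 × 4.740 / 0.9000 = 3.040×10^4 K.

3.04×10^4 K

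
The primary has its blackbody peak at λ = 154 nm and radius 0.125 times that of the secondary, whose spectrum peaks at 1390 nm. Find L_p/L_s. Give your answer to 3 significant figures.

104

Wien's law gives T ∝ 1/λ_max, so T_p/T_s = λ_s/λ_p = 1390/154 = 9.026.
Then L ∝ R²T⁴ gives L_p/L_s = (0.125)² × (9.026)⁴ = 0.01562 × 6637 = 103.7.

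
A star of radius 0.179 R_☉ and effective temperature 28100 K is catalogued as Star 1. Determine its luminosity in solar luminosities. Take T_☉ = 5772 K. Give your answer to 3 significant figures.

L/L_☉ = (R/R_☉)² (T/T_☉)⁴ = (0.179)² × (28100/5772)⁴
       = 0.03204 × (4.868)⁴ = 0.03204 × 561.7 = 18.00.

18.0 solar luminosities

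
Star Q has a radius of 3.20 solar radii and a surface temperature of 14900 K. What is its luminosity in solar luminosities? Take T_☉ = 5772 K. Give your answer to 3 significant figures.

L/L_☉ = (R/R_☉)² (T/T_☉)⁴ = (3.20)² × (14900/5772)⁴
       = 10.24 × (2.581)⁴ = 10.24 × 44.41 = 454.7.

455 solar luminosities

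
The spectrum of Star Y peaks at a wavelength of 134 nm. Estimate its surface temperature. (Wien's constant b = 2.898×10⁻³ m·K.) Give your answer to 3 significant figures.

T = b/λ_max = 2.898×10⁻³ / (134×10⁻⁹) = 2.163×10^4 K.

2.16×10^4 K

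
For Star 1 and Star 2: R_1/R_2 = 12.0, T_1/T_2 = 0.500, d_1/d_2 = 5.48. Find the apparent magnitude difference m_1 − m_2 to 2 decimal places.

1.31

L_1/L_2 = (12.0)²(0.500)⁴ = 9.000.
F_1/F_2 = (L_1/L_2)/(d_1/d_2)² = 9.000/30.03 = 0.2997.
m_1 − m_2 = −2.5 log₁₀(0.2997) = 1.31.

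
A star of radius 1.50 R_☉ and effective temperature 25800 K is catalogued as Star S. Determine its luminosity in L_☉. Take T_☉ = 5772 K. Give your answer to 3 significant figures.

898 L_☉

L/L_☉ = (R/R_☉)² (T/T_☉)⁴ = (1.50)² × (25800/5772)⁴
       = 2.250 × (4.470)⁴ = 2.250 × 399.2 = 898.2.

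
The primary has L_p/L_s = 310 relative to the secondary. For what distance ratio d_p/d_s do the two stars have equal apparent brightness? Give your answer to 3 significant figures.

17.6

Equal flux requires L_p/d_p² = L_s/d_s², so d_p/d_s = √(L_p/L_s)
= √(310) = 17.61.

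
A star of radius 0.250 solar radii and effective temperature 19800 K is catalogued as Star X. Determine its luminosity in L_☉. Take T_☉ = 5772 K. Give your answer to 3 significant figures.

L/L_☉ = (R/R_☉)² (T/T_☉)⁴ = (0.250)² × (19800/5772)⁴
       = 0.06250 × (3.430)⁴ = 0.06250 × 138.5 = 8.654.

8.65 L_☉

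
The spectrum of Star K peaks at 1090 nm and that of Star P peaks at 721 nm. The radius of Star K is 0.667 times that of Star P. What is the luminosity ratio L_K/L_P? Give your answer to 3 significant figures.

0.0852

Wien's law gives T ∝ 1/λ_max, so T_K/T_P = λ_P/λ_K = 721/1090 = 0.6615.
Then L ∝ R²T⁴ gives L_K/L_P = (0.667)² × (0.6615)⁴ = 0.4449 × 0.1914 = 0.08517.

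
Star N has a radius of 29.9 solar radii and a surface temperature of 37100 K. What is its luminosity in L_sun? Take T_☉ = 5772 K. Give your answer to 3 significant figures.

L/L_☉ = (R/R_☉)² (T/T_☉)⁴ = (29.9)² × (37100/5772)⁴
       = 894.0 × (6.428)⁴ = 894.0 × 1707 = 1.526×10^6.

1.53×10^6 L_sun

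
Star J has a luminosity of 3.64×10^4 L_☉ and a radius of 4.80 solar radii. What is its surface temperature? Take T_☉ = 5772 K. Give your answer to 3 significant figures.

T/T_☉ = (L/L_☉)^(1/4) / (R/R_☉)^(1/2)
T = 5772 × (3.64×10^4)^(1/4) / √(4.80) = 5772 × 13.81 / 2.191 = 3.639×10^4 K.

3.64×10^4 K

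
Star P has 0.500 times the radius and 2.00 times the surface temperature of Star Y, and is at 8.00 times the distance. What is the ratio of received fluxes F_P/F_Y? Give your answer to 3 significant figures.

L_P/L_Y = (R_P/R_Y)²(T_P/T_Y)⁴ = (0.500)² × (2.00)⁴ = 4.000.
F_P/F_Y = (L_P/L_Y)/(d_P/d_Y)² = 4.000 / (8.00)² = 0.06250.

0.0625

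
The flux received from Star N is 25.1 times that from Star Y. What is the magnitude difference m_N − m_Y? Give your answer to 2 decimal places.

m_N − m_Y = −2.5 log₁₀(F_N/F_Y) = −2.5 log₁₀(25.1) = −2.5 × (1.400) = -3.499.

-3.50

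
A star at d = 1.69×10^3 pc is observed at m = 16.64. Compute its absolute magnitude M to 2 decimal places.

M = m − 5 log₁₀(d/10 pc) = 16.64 − 5 log₁₀(1.69×10^3/10)
  = 16.64 − 5 × 2.228 = 16.64 − 11.14 = 5.50.

5.50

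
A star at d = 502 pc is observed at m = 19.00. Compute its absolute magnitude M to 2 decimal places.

M = m − 5 log₁₀(d/10 pc) = 19.00 − 5 log₁₀(502/10)
  = 19.00 − 5 × 1.701 = 19.00 − 8.50 = 10.50.

10.50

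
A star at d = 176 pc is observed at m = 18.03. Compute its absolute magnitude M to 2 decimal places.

M = m − 5 log₁₀(d/10 pc) = 18.03 − 5 log₁₀(176/10)
  = 18.03 − 5 × 1.246 = 18.03 − 6.23 = 11.80.

11.80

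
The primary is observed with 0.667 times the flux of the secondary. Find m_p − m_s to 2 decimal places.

m_p − m_s = −2.5 log₁₀(F_p/F_s) = −2.5 log₁₀(0.667) = −2.5 × (-0.176) = 0.440.

0.44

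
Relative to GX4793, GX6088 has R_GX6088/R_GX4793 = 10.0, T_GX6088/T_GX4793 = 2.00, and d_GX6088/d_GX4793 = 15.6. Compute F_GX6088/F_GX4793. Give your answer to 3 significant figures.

6.57

L_GX6088/L_GX4793 = (R_GX6088/R_GX4793)²(T_GX6088/T_GX4793)⁴ = (10.0)² × (2.00)⁴ = 1600.
F_GX6088/F_GX4793 = (L_GX6088/L_GX4793)/(d_GX6088/d_GX4793)² = 1600 / (15.6)² = 6.575.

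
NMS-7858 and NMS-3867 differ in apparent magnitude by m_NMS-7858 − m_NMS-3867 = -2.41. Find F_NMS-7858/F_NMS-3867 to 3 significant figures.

F_NMS-7858/F_NMS-3867 = 10^(−(m_NMS-7858 − m_NMS-3867)/2.5) = 10^(2.41/2.5) = 10^0.964 = 9.204.

9.20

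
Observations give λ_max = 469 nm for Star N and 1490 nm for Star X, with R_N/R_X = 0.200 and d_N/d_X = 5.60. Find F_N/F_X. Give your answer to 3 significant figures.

0.130

Wien's law: T_N/T_X = λ_X/λ_N = 1490/469 = 3.177.
L_N/L_X = (R_N/R_X)²(T_N/T_X)⁴ = (0.200)²(3.177)⁴ = 4.075.
F_N/F_X = (L_N/L_X)/(d_N/d_X)² = 4.075/(5.60)² = 0.1299.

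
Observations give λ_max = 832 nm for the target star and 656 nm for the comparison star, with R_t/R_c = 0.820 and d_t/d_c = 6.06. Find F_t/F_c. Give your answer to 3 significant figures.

Wien's law: T_t/T_c = λ_c/λ_t = 656/832 = 0.7885.
L_t/L_c = (R_t/R_c)²(T_t/T_c)⁴ = (0.820)²(0.7885)⁴ = 0.2599.
F_t/F_c = (L_t/L_c)/(d_t/d_c)² = 0.2599/(6.06)² = 0.007076.

0.00708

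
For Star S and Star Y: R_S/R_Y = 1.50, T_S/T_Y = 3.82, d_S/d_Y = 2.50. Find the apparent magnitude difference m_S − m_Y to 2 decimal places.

-4.71

L_S/L_Y = (1.50)²(3.82)⁴ = 479.1.
F_S/F_Y = (L_S/L_Y)/(d_S/d_Y)² = 479.1/6.250 = 76.66.
m_S − m_Y = −2.5 log₁₀(76.66) = -4.71.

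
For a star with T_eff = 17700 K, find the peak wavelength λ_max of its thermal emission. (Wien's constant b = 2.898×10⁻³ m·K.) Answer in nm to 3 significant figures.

164 nm

λ_max = b/T = 2.898×10⁻³ / 17700 = 1.64×10^-7 m = 163.7 nm.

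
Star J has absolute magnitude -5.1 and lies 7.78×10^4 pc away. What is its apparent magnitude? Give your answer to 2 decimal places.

m = M + 5 log₁₀(d/10 pc) = -5.1 + 5 log₁₀(7.78×10^4/10)
  = -5.1 + 5 × 3.891 = -5.1 + 19.45 = 14.35.

14.35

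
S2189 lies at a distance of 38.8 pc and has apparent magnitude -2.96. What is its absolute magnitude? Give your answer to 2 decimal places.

-5.90

M = m − 5 log₁₀(d/10 pc) = -2.96 − 5 log₁₀(38.8/10)
  = -2.96 − 5 × 0.589 = -2.96 − 2.94 = -5.90.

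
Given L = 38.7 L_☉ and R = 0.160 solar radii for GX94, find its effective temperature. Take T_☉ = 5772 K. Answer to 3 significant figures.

3.60×10^4 K

T/T_☉ = (L/L_☉)^(1/4) / (R/R_☉)^(1/2)
T = 5772 × (38.7)^(1/4) / √(0.160) = 5772 × 2.494 / 0.4000 = 3.599×10^4 K.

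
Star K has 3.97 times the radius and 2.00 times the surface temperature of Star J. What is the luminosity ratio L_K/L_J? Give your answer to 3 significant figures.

From the Stefan–Boltzmann law, L ∝ R²T⁴, so
L_K/L_J = (R_K/R_J)² (T_K/T_J)⁴ = (3.97)² × (2.00)⁴ = 15.76 × 16.00 = 252.2.

252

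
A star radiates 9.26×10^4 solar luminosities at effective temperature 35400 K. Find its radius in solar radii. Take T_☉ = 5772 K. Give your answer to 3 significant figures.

R/R_☉ = √(L/L_☉) / (T/T_☉)² = √(9.26×10^4) / (6.133)²
       = 304.3 / 37.61 = 8.090.

8.09 solar radii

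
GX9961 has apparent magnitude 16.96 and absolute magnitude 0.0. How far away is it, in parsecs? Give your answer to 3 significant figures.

2.47×10^4 pc

m − M = 5 log₁₀(d/10 pc)
16.96 − (0.0) = 16.96 = 5 log₁₀(d/10)
d = 10 × 10^(16.96/5) = 10 × 10^3.392 = 2.466×10^4 pc.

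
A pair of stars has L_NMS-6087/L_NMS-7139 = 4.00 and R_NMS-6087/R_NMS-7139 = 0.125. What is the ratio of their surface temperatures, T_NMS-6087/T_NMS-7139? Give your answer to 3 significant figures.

4.00

L ∝ R²T⁴ gives T ∝ (L/R²)^(1/4), so
T_NMS-6087/T_NMS-7139 = (4.00 / 0.125²)^(1/4) = (256.0)^(1/4) = 4.000.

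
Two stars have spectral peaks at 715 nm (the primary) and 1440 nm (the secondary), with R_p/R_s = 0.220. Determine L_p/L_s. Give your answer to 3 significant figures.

0.796

Wien's law gives T ∝ 1/λ_max, so T_p/T_s = λ_s/λ_p = 1440/715 = 2.014.
Then L ∝ R²T⁴ gives L_p/L_s = (0.220)² × (2.014)⁴ = 0.04840 × 16.45 = 0.7963.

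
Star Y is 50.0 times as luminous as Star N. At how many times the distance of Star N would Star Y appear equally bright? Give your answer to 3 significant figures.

7.07

Equal flux requires L_Y/d_Y² = L_N/d_N², so d_Y/d_N = √(L_Y/L_N)
= √(50.0) = 7.071.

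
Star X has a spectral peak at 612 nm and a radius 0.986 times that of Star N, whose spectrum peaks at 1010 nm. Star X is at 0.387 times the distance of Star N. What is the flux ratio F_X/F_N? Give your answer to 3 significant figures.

48.2

Wien's law: T_X/T_N = λ_N/λ_X = 1010/612 = 1.650.
L_X/L_N = (R_X/R_N)²(T_X/T_N)⁴ = (0.986)²(1.650)⁴ = 7.212.
F_X/F_N = (L_X/L_N)/(d_X/d_N)² = 7.212/(0.387)² = 48.15.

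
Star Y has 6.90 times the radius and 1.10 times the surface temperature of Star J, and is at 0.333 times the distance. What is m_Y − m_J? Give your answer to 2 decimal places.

-7.00

L_Y/L_J = (6.90)²(1.10)⁴ = 69.71.
F_Y/F_J = (L_Y/L_J)/(d_Y/d_J)² = 69.71/0.1109 = 628.6.
m_Y − m_J = −2.5 log₁₀(628.6) = -7.00.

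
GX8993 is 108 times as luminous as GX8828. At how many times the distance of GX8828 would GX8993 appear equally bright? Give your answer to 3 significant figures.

Equal flux requires L_GX8993/d_GX8993² = L_GX8828/d_GX8828², so d_GX8993/d_GX8828 = √(L_GX8993/L_GX8828)
= √(108) = 10.39.

10.4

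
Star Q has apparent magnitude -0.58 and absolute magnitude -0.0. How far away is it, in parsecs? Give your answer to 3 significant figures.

m − M = 5 log₁₀(d/10 pc)
-0.58 − (-0.0) = -0.58 = 5 log₁₀(d/10)
d = 10 × 10^(-0.58/5) = 10 × 10^-0.116 = 7.656 pc.

7.66 pc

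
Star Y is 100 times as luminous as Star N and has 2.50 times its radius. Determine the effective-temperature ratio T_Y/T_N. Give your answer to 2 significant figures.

2.0

L ∝ R²T⁴ gives T ∝ (L/R²)^(1/4), so
T_Y/T_N = (100 / 2.50²)^(1/4) = (16.00)^(1/4) = 2.000.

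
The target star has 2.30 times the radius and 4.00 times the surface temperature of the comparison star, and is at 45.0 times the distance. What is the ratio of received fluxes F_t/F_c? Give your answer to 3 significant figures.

0.669

L_t/L_c = (R_t/R_c)²(T_t/T_c)⁴ = (2.30)² × (4.00)⁴ = 1354.
F_t/F_c = (L_t/L_c)/(d_t/d_c)² = 1354 / (45.0)² = 0.6688.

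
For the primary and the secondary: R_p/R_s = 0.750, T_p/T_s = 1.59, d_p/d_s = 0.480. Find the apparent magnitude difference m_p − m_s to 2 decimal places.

-2.98

L_p/L_s = (0.750)²(1.59)⁴ = 3.595.
F_p/F_s = (L_p/L_s)/(d_p/d_s)² = 3.595/0.2304 = 15.60.
m_p − m_s = −2.5 log₁₀(15.60) = -2.98.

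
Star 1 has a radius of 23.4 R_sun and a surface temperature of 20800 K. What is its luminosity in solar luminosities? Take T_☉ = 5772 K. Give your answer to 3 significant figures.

L/L_☉ = (R/R_☉)² (T/T_☉)⁴ = (23.4)² × (20800/5772)⁴
       = 547.6 × (3.604)⁴ = 547.6 × 168.6 = 9.234×10^4.

9.23×10^4 solar luminosities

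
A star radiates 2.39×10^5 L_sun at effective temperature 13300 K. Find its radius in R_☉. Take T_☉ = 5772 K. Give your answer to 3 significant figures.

92.1 R_☉

R/R_☉ = √(L/L_☉) / (T/T_☉)² = √(2.39×10^5) / (2.304)²
       = 488.9 / 5.309 = 92.08.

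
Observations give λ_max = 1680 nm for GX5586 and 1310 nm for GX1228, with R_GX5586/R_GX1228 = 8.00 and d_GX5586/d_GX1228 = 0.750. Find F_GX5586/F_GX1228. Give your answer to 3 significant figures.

Wien's law: T_GX5586/T_GX1228 = λ_GX1228/λ_GX5586 = 1310/1680 = 0.7798.
L_GX5586/L_GX1228 = (R_GX5586/R_GX1228)²(T_GX5586/T_GX1228)⁴ = (8.00)²(0.7798)⁴ = 23.66.
F_GX5586/F_GX1228 = (L_GX5586/L_GX1228)/(d_GX5586/d_GX1228)² = 23.66/(0.750)² = 42.06.

42.1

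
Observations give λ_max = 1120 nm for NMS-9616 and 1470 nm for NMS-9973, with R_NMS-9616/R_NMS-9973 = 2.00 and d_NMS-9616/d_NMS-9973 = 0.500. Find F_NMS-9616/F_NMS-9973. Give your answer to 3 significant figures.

47.5

Wien's law: T_NMS-9616/T_NMS-9973 = λ_NMS-9973/λ_NMS-9616 = 1470/1120 = 1.312.
L_NMS-9616/L_NMS-9973 = (R_NMS-9616/R_NMS-9973)²(T_NMS-9616/T_NMS-9973)⁴ = (2.00)²(1.312)⁴ = 11.87.
F_NMS-9616/F_NMS-9973 = (L_NMS-9616/L_NMS-9973)/(d_NMS-9616/d_NMS-9973)² = 11.87/(0.500)² = 47.48.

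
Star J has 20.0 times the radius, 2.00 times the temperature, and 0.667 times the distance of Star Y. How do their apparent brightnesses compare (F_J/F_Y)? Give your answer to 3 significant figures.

L_J/L_Y = (R_J/R_Y)²(T_J/T_Y)⁴ = (20.0)² × (2.00)⁴ = 6400.
F_J/F_Y = (L_J/L_Y)/(d_J/d_Y)² = 6400 / (0.667)² = 1.439×10^4.

1.44×10^4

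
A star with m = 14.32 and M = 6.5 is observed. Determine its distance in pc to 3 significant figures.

366 pc

m − M = 5 log₁₀(d/10 pc)
14.32 − (6.5) = 7.82 = 5 log₁₀(d/10)
d = 10 × 10^(7.82/5) = 10 × 10^1.564 = 366.4 pc.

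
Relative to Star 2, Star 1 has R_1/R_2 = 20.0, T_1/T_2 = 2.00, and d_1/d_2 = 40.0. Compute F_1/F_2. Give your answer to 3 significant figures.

L_1/L_2 = (R_1/R_2)²(T_1/T_2)⁴ = (20.0)² × (2.00)⁴ = 6400.
F_1/F_2 = (L_1/L_2)/(d_1/d_2)² = 6400 / (40.0)² = 4.000.

4.00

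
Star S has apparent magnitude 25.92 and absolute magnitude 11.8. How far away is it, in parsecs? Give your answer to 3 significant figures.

m − M = 5 log₁₀(d/10 pc)
25.92 − (11.8) = 14.12 = 5 log₁₀(d/10)
d = 10 × 10^(14.12/5) = 10 × 10^2.824 = 6668 pc.

6.67×10^3 pc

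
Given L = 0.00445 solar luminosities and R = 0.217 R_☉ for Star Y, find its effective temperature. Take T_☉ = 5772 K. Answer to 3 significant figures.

T/T_☉ = (L/L_☉)^(1/4) / (R/R_☉)^(1/2)
T = 5772 × (0.00445)^(1/4) / √(0.217) = 5772 × 0.2583 / 0.4658 = 3200 K.

3.20×10^3 K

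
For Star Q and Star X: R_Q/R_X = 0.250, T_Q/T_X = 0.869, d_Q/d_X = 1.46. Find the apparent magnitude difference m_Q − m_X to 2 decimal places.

4.44

L_Q/L_X = (0.250)²(0.869)⁴ = 0.03564.
F_Q/F_X = (L_Q/L_X)/(d_Q/d_X)² = 0.03564/2.132 = 0.01672.
m_Q − m_X = −2.5 log₁₀(0.01672) = 4.44.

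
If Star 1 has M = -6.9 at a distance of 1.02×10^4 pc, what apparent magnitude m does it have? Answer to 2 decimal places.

8.14

m = M + 5 log₁₀(d/10 pc) = -6.9 + 5 log₁₀(1.02×10^4/10)
  = -6.9 + 5 × 3.009 = -6.9 + 15.04 = 8.14.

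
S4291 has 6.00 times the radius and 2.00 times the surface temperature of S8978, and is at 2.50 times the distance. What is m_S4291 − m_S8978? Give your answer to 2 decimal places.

-4.91

L_S4291/L_S8978 = (6.00)²(2.00)⁴ = 576.0.
F_S4291/F_S8978 = (L_S4291/L_S8978)/(d_S4291/d_S8978)² = 576.0/6.250 = 92.16.
m_S4291 − m_S8978 = −2.5 log₁₀(92.16) = -4.91.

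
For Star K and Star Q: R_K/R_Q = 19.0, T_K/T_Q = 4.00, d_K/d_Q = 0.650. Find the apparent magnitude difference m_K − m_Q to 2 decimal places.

-13.35

L_K/L_Q = (19.0)²(4.00)⁴ = 9.242×10^4.
F_K/F_Q = (L_K/L_Q)/(d_K/d_Q)² = 9.242×10^4/0.4225 = 2.187×10^5.
m_K − m_Q = −2.5 log₁₀(2.187×10^5) = -13.35.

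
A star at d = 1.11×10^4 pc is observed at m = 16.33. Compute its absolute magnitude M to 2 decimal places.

1.10

M = m − 5 log₁₀(d/10 pc) = 16.33 − 5 log₁₀(1.11×10^4/10)
  = 16.33 − 5 × 3.045 = 16.33 − 15.23 = 1.10.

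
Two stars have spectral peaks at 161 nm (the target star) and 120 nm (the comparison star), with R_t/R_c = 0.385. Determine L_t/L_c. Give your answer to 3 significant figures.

Wien's law gives T ∝ 1/λ_max, so T_t/T_c = λ_c/λ_t = 120/161 = 0.7453.
Then L ∝ R²T⁴ gives L_t/L_c = (0.385)² × (0.7453)⁴ = 0.1482 × 0.3086 = 0.04574.

0.0457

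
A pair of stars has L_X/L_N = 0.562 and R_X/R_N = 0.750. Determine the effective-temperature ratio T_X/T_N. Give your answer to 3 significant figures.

1.00

L ∝ R²T⁴ gives T ∝ (L/R²)^(1/4), so
T_X/T_N = (0.562 / 0.750²)^(1/4) = (0.9991)^(1/4) = 0.9998.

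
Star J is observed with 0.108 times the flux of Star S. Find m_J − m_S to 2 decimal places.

m_J − m_S = −2.5 log₁₀(F_J/F_S) = −2.5 log₁₀(0.108) = −2.5 × (-0.967) = 2.416.

2.42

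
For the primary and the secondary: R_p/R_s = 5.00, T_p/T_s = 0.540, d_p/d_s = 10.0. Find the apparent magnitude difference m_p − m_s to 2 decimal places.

L_p/L_s = (5.00)²(0.540)⁴ = 2.126.
F_p/F_s = (L_p/L_s)/(d_p/d_s)² = 2.126/100.0 = 0.02126.
m_p − m_s = −2.5 log₁₀(0.02126) = 4.18.

4.18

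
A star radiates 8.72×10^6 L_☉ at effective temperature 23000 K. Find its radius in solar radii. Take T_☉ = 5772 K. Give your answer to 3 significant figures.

186 solar radii

R/R_☉ = √(L/L_☉) / (T/T_☉)² = √(8.72×10^6) / (3.985)²
       = 2953 / 15.88 = 186.0.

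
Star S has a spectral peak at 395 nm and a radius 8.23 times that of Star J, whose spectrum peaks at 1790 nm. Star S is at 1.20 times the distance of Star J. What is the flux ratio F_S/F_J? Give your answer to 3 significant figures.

Wien's law: T_S/T_J = λ_J/λ_S = 1790/395 = 4.532.
L_S/L_J = (R_S/R_J)²(T_S/T_J)⁴ = (8.23)²(4.532)⁴ = 2.856×10^4.
F_S/F_J = (L_S/L_J)/(d_S/d_J)² = 2.856×10^4/(1.20)² = 1.984×10^4.

1.98×10^4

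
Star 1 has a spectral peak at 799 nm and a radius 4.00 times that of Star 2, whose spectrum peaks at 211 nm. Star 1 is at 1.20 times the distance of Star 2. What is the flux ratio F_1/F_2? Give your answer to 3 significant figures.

Wien's law: T_1/T_2 = λ_2/λ_1 = 211/799 = 0.2641.
L_1/L_2 = (R_1/R_2)²(T_1/T_2)⁴ = (4.00)²(0.2641)⁴ = 0.07781.
F_1/F_2 = (L_1/L_2)/(d_1/d_2)² = 0.07781/(1.20)² = 0.05404.

0.0540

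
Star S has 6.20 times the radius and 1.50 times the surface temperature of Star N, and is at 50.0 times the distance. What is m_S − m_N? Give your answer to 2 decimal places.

L_S/L_N = (6.20)²(1.50)⁴ = 194.6.
F_S/F_N = (L_S/L_N)/(d_S/d_N)² = 194.6/2500 = 0.07784.
m_S − m_N = −2.5 log₁₀(0.07784) = 2.77.

2.77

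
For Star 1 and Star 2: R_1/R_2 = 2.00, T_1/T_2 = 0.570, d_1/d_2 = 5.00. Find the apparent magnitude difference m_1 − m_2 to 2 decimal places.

L_1/L_2 = (2.00)²(0.570)⁴ = 0.4222.
F_1/F_2 = (L_1/L_2)/(d_1/d_2)² = 0.4222/25.00 = 0.01689.
m_1 − m_2 = −2.5 log₁₀(0.01689) = 4.43.

4.43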